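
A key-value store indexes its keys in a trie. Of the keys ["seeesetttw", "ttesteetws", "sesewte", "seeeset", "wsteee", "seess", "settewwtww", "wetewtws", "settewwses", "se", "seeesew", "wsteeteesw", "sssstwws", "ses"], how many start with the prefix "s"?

10

Walk to "s"; the words in its subtree are exactly those with that prefix.
Matches: "se", "seeeset", "seeesetttw", "seeesew", "seess", "ses", "sesewte", "settewwses", "settewwtww", "sssstwws"
Count: 10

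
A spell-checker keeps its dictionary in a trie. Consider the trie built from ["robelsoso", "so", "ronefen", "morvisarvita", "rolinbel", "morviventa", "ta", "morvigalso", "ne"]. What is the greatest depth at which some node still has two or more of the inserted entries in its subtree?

Equivalently: take the maximum, over all pairs, of their longest common prefix length.
"morvigalso" and "morvisarvita" agree on "morvi" (5 characters) before diverging; nothing deeper is shared.
Longest shared-prefix length: 5

5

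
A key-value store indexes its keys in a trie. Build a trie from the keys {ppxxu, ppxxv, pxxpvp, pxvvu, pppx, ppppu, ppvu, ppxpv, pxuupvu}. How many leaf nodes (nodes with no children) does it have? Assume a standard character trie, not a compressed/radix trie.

9

A leaf is a node with no children — equivalently, the end of a word that is not a proper prefix of any other stored word.
Those words: "ppppu", "pppx", "ppvu", "ppxpv", "ppxxu", "ppxxv", "pxuupvu", "pxvvu", "pxxpvp"
Leaf count: 9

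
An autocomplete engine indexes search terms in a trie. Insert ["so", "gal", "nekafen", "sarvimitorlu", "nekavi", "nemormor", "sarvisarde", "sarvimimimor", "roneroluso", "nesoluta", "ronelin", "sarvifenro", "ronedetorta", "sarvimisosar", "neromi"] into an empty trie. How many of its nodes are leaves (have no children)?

15

Leaves are exactly the stored words that no other stored word extends.
Those words: "gal", "nekafen", "nekavi", "nemormor", "neromi", "nesoluta", "ronedetorta", "ronelin", "roneroluso", "sarvifenro", "sarvimimimor", "sarvimisosar", "sarvimitorlu", "sarvisarde", "so"
Leaf count: 15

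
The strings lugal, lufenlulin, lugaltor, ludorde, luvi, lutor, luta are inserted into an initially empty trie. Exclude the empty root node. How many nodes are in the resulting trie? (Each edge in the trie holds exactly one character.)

Insert word by word; a character creates a node only if that edge doesn't already exist:
  "lugal" → 5 new (l, u, g, a, l)
  "lufenlulin" → prefix "lu" already present; 8 new (f, e, n, l, u, l, i, n)
  "lugaltor" → prefix "lugal" already present; 3 new (t, o, r)
  "ludorde" → prefix "lu" already present; 5 new (d, o, r, d, e)
  "luvi" → prefix "lu" already present; 2 new (v, i)
  "lutor" → prefix "lu" already present; 3 new (t, o, r)
  "luta" → prefix "lut" already present; 1 new (a)
Total nodes = 5 + 8 + 3 + 5 + 2 + 3 + 1 = 27

27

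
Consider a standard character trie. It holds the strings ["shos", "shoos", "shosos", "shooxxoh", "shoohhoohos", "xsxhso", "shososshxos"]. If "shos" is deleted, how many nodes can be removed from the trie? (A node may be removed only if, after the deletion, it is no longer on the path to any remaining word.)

A node on "shos"'s path can go only if nothing else ends at it or branches off below it.
Every node on "shos" is still needed (e.g. by "shosos"), so nothing is freed.
Nodes removed: 0

0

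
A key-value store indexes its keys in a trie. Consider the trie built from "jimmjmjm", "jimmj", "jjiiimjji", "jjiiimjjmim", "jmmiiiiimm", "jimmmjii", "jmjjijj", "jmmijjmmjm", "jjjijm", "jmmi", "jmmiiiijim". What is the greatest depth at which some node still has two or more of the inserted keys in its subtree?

8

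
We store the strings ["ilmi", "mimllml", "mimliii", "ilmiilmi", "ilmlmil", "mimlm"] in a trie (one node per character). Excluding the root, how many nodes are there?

23

For each word, the new-node count is its length minus the longest prefix already in the trie:
  "ilmi" → 4 new (i, l, m, i)
  "mimllml" → 7 new (m, i, m, l, l, m, l)
  "mimliii" → prefix "miml" already present; 3 new (i, i, i)
  "ilmiilmi" → prefix "ilmi" already present; 4 new (i, l, m, i)
  "ilmlmil" → prefix "ilm" already present; 4 new (l, m, i, l)
  "mimlm" → prefix "miml" already present; 1 new (m)
Total nodes = 4 + 7 + 3 + 4 + 4 + 1 = 23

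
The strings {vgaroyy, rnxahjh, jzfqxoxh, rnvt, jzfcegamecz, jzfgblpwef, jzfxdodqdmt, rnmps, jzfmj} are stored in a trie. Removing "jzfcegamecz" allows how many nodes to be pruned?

8

A node on "jzfcegamecz"'s path can go only if nothing else ends at it or branches off below it.
The suffix "cegamecz" (8 nodes) is used only by "jzfcegamecz"; the node for "jzf" still has the child "q", so pruning stops there.
Nodes removed: 8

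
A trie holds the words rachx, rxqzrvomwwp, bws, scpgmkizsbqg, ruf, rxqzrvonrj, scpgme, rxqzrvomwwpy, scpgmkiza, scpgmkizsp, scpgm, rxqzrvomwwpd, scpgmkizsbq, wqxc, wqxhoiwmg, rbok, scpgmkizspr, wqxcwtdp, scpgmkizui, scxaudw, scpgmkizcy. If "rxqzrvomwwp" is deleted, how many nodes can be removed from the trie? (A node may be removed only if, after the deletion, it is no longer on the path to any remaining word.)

0

A node on "rxqzrvomwwp"'s path can go only if nothing else ends at it or branches off below it.
Every node on "rxqzrvomwwp" is still needed (e.g. by "rxqzrvomwwpy"), so nothing is freed.
Nodes removed: 0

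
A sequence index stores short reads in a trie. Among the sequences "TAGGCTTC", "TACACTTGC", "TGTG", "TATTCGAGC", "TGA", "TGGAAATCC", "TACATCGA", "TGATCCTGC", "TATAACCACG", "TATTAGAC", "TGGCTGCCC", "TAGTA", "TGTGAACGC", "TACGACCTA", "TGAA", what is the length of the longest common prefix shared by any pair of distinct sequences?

4

Equivalently: take the maximum, over all pairs, of their longest common prefix length.
e.g. "TACACTTGC" and "TACATCGA" share the prefix "TACA" of length 4; no pair shares a longer one.
Longest shared-prefix length: 4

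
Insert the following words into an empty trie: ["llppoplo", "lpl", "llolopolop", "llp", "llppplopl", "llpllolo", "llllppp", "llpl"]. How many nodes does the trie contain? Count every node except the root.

Trie structure (* marks end of a word):
(root)
└─ l
   ├─ l
   │  ├─ l
   │  │  └─ l
   │  │     └─ p
   │  │        └─ p
   │  │           └─ p *
   │  ├─ o
   │  │  └─ l
   │  │     └─ o
   │  │        └─ p
   │  │           └─ o
   │  │              └─ l
   │  │                 └─ o
   │  │                    └─ p *
   │  └─ p *
   │     ├─ l *
   │     │  └─ l
   │     │     └─ o
   │     │        └─ l
   │     │           └─ o *
   │     └─ p
   │        ├─ o
   │        │  └─ p
   │        │     └─ l
   │        │        └─ o *
   │        └─ p
   │           └─ l
   │              └─ o
   │                 └─ p
   │                    └─ l *
   └─ p
      └─ l *
Counting every labelled node above: 33.

33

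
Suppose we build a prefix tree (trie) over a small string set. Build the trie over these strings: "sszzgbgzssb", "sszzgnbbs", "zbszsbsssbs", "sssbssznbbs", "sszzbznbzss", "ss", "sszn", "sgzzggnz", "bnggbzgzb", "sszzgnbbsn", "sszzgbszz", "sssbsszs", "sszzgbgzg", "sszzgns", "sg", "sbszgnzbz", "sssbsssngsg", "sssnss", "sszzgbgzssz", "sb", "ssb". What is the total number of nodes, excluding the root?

Insert word by word; a character creates a node only if that edge doesn't already exist:
  "sszzgbgzssb" → 11 new (s, s, z, z, g, b, g, z, s, s, b)
  "sszzgnbbs" → prefix "sszzg" already present; 4 new (n, b, b, s)
  "zbszsbsssbs" → 11 new (z, b, s, z, s, b, s, s, s, b, s)
  "sssbssznbbs" → prefix "ss" already present; 9 new (s, b, s, s, z, n, b, b, s)
  "sszzbznbzss" → prefix "sszz" already present; 7 new (b, z, n, b, z, s, s)
  "ss" → prefix "ss" already present; 0 new (none)
  "sszn" → prefix "ssz" already present; 1 new (n)
  "sgzzggnz" → prefix "s" already present; 7 new (g, z, z, g, g, n, z)
  "bnggbzgzb" → 9 new (b, n, g, g, b, z, g, z, b)
  "sszzgnbbsn" → prefix "sszzgnbbs" already present; 1 new (n)
  "sszzgbszz" → prefix "sszzgb" already present; 3 new (s, z, z)
  "sssbsszs" → prefix "sssbssz" already present; 1 new (s)
  "sszzgbgzg" → prefix "sszzgbgz" already present; 1 new (g)
  "sszzgns" → prefix "sszzgn" already present; 1 new (s)
  "sg" → prefix "sg" already present; 0 new (none)
  "sbszgnzbz" → prefix "s" already present; 8 new (b, s, z, g, n, z, b, z)
  "sssbsssngsg" → prefix "sssbss" already present; 5 new (s, n, g, s, g)
  "sssnss" → prefix "sss" already present; 3 new (n, s, s)
  "sszzgbgzssz" → prefix "sszzgbgzss" already present; 1 new (z)
  "sb" → prefix "sb" already present; 0 new (none)
  "ssb" → prefix "ss" already present; 1 new (b)
Total nodes = 11 + 4 + 11 + 9 + 7 + 0 + 1 + 7 + 9 + 1 + 3 + 1 + 1 + 1 + 0 + 8 + 5 + 3 + 1 + 0 + 1 = 84

84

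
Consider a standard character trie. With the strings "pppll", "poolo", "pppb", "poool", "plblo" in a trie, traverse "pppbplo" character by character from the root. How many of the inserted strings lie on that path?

1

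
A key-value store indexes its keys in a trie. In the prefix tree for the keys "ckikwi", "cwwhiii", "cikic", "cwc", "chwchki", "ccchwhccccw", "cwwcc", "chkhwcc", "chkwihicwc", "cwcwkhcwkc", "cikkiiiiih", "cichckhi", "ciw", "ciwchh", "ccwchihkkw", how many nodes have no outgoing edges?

13

A leaf is a node with no children — equivalently, the end of a word that is not a proper prefix of any other stored word.
Those words: "ccchwhccccw", "ccwchihkkw", "chkhwcc", "chkwihicwc", "chwchki", "cichckhi", "cikic", "cikkiiiiih", "ciwchh", "ckikwi", "cwcwkhcwkc", "cwwcc", "cwwhiii"
Leaf count: 13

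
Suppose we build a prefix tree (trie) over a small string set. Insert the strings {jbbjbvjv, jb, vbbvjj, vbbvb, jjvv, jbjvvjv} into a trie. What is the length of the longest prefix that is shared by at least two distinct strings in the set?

Equivalently: take the maximum, over all pairs, of their longest common prefix length.
e.g. "vbbvb" and "vbbvjj" share the prefix "vbbv" of length 4; no pair shares a longer one.
Longest shared-prefix length: 4

4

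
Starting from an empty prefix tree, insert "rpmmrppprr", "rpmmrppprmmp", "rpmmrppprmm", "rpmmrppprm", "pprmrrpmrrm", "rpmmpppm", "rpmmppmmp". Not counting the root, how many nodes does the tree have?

31

Trie structure (* marks end of a word):
(root)
├─ p
│  └─ p
│     └─ r
│        └─ m
│           └─ r
│              └─ r
│                 └─ p
│                    └─ m
│                       └─ r
│                          └─ r
│                             └─ m *
└─ r
   └─ p
      └─ m
         └─ m
            ├─ p
            │  └─ p
            │     ├─ m
            │     │  └─ m
            │     │     └─ p *
            │     └─ p
            │        └─ m *
            └─ r
               └─ p
                  └─ p
                     └─ p
                        └─ r
                           ├─ m *
                           │  └─ m *
                           │     └─ p *
                           └─ r *
Counting every labelled node above: 31.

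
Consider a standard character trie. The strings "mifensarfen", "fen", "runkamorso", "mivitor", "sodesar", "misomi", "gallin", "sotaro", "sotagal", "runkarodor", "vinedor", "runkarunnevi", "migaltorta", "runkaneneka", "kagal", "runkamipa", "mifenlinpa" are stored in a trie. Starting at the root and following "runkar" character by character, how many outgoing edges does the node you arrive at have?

Walk "runkar" from the root, arriving at one node.
Distinct next characters after "runkar": o, u.
That node has 2 child edges.

2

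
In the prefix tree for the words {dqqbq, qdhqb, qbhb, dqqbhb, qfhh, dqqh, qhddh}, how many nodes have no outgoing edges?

Leaves are exactly the stored words that no other stored word extends.
Those words: "dqqbhb", "dqqbq", "dqqh", "qbhb", "qdhqb", "qfhh", "qhddh"
Leaf count: 7

7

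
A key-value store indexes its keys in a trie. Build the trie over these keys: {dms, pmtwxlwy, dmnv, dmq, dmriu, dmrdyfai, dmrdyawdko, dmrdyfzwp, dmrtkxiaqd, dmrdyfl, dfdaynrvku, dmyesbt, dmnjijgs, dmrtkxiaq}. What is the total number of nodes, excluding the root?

For each word, the new-node count is its length minus the longest prefix already in the trie:
  "dms" → 3 new (d, m, s)
  "pmtwxlwy" → 8 new (p, m, t, w, x, l, w, y)
  "dmnv" → prefix "dm" already present; 2 new (n, v)
  "dmq" → prefix "dm" already present; 1 new (q)
  "dmriu" → prefix "dm" already present; 3 new (r, i, u)
  "dmrdyfai" → prefix "dmr" already present; 5 new (d, y, f, a, i)
  "dmrdyawdko" → prefix "dmrdy" already present; 5 new (a, w, d, k, o)
  "dmrdyfzwp" → prefix "dmrdyf" already present; 3 new (z, w, p)
  "dmrtkxiaqd" → prefix "dmr" already present; 7 new (t, k, x, i, a, q, d)
  "dmrdyfl" → prefix "dmrdyf" already present; 1 new (l)
  "dfdaynrvku" → prefix "d" already present; 9 new (f, d, a, y, n, r, v, k, u)
  "dmyesbt" → prefix "dm" already present; 5 new (y, e, s, b, t)
  "dmnjijgs" → prefix "dmn" already present; 5 new (j, i, j, g, s)
  "dmrtkxiaq" → prefix "dmrtkxiaq" already present; 0 new (none)
Total nodes = 3 + 8 + 2 + 1 + 3 + 5 + 5 + 3 + 7 + 1 + 9 + 5 + 5 + 0 = 57

57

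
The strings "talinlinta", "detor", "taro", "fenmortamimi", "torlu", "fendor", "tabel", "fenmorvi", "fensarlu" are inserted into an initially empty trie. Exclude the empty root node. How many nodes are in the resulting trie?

For each word, the new-node count is its length minus the longest prefix already in the trie:
  "talinlinta" → 10 new (t, a, l, i, n, l, i, n, t, a)
  "detor" → 5 new (d, e, t, o, r)
  "taro" → prefix "ta" already present; 2 new (r, o)
  "fenmortamimi" → 12 new (f, e, n, m, o, r, t, a, m, i, m, i)
  "torlu" → prefix "t" already present; 4 new (o, r, l, u)
  "fendor" → prefix "fen" already present; 3 new (d, o, r)
  "tabel" → prefix "ta" already present; 3 new (b, e, l)
  "fenmorvi" → prefix "fenmor" already present; 2 new (v, i)
  "fensarlu" → prefix "fen" already present; 5 new (s, a, r, l, u)
Total nodes = 10 + 5 + 2 + 12 + 4 + 3 + 3 + 2 + 5 = 46

46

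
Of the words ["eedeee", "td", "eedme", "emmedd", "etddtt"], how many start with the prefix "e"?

4

Traverse to the node for "e", then collect every word in that subtree.
Words under "e": eedeee, eedme, emmedd, etddtt
Count: 4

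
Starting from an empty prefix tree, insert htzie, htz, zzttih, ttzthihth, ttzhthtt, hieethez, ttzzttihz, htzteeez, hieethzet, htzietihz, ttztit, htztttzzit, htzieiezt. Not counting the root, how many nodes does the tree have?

For each word, the new-node count is its length minus the longest prefix already in the trie:
  "htzie" → 5 new (h, t, z, i, e)
  "htz" → prefix "htz" already present; 0 new (none)
  "zzttih" → 6 new (z, z, t, t, i, h)
  "ttzthihth" → 9 new (t, t, z, t, h, i, h, t, h)
  "ttzhthtt" → prefix "ttz" already present; 5 new (h, t, h, t, t)
  "hieethez" → prefix "h" already present; 7 new (i, e, e, t, h, e, z)
  "ttzzttihz" → prefix "ttz" already present; 6 new (z, t, t, i, h, z)
  "htzteeez" → prefix "htz" already present; 5 new (t, e, e, e, z)
  "hieethzet" → prefix "hieeth" already present; 3 new (z, e, t)
  "htzietihz" → prefix "htzie" already present; 4 new (t, i, h, z)
  "ttztit" → prefix "ttzt" already present; 2 new (i, t)
  "htztttzzit" → prefix "htzt" already present; 6 new (t, t, z, z, i, t)
  "htzieiezt" → prefix "htzie" already present; 4 new (i, e, z, t)
Total nodes = 5 + 0 + 6 + 9 + 5 + 7 + 6 + 5 + 3 + 4 + 2 + 6 + 4 = 62

62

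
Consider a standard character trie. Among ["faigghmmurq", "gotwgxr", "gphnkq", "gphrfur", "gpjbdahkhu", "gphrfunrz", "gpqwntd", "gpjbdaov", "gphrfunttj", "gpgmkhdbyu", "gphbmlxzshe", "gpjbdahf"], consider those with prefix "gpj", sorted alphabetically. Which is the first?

gpjbdahf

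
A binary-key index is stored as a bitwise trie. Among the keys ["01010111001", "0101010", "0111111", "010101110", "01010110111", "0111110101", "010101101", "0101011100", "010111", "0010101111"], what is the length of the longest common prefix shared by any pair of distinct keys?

Equivalently: take the maximum, over all pairs, of their longest common prefix length.
"0101011100" and "01010111001" agree on "0101011100" (10 characters) before diverging; nothing deeper is shared.
Longest shared-prefix length: 10

10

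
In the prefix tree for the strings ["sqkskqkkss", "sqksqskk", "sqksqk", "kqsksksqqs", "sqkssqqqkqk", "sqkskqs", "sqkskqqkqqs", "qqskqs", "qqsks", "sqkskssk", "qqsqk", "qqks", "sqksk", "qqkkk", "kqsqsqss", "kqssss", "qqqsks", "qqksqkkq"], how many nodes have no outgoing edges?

Leaves are exactly the stored words that no other stored word extends.
Those words: "kqsksksqqs", "kqsqsqss", "kqssss", "qqkkk", "qqksqkkq", "qqqsks", "qqskqs", "qqsks", "qqsqk", "sqkskqkkss", "sqkskqqkqqs", "sqkskqs", "sqkskssk", "sqksqk", "sqksqskk", "sqkssqqqkqk"
Leaf count: 16

16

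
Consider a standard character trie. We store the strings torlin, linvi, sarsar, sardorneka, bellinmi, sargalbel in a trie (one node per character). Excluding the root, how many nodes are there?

Count nodes per top-level branch (shared prefixes stored once):
  'b'-branch (bellinmi): 8 nodes
  'l'-branch (linvi): 5 nodes
  's'-branch (sardorneka, sargalbel, sarsar): 19 nodes
  't'-branch (torlin): 6 nodes
Sum: 38

38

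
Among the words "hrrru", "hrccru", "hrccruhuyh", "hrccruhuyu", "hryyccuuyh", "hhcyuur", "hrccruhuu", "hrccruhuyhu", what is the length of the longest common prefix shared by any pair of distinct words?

Look for the deepest trie node that still has at least two words in its subtree.
"hrccruhuyh" and "hrccruhuyhu" agree on "hrccruhuyh" (10 characters) before diverging; nothing deeper is shared.
Longest shared-prefix length: 10

10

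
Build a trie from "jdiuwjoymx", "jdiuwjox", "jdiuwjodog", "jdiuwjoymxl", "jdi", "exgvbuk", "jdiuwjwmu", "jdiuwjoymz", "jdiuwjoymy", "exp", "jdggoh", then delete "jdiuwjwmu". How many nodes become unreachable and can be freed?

Walk "jdiuwjwmu" from the leaf back toward the root, removing each node that no remaining word uses.
The suffix "wmu" (3 nodes) is used only by "jdiuwjwmu"; the node for "jdiuwj" still has the child "o", so pruning stops there.
Nodes removed: 3

3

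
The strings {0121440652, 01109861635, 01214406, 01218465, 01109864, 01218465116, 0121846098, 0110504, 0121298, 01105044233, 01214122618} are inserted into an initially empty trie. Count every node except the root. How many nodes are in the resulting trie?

46

For each word, the new-node count is its length minus the longest prefix already in the trie:
  "0121440652" → 10 new (0, 1, 2, 1, 4, 4, 0, 6, 5, 2)
  "01109861635" → prefix "01" already present; 9 new (1, 0, 9, 8, 6, 1, 6, 3, 5)
  "01214406" → prefix "01214406" already present; 0 new (none)
  "01218465" → prefix "0121" already present; 4 new (8, 4, 6, 5)
  "01109864" → prefix "0110986" already present; 1 new (4)
  "01218465116" → prefix "01218465" already present; 3 new (1, 1, 6)
  "0121846098" → prefix "0121846" already present; 3 new (0, 9, 8)
  "0110504" → prefix "0110" already present; 3 new (5, 0, 4)
  "0121298" → prefix "0121" already present; 3 new (2, 9, 8)
  "01105044233" → prefix "0110504" already present; 4 new (4, 2, 3, 3)
  "01214122618" → prefix "01214" already present; 6 new (1, 2, 2, 6, 1, 8)
Total nodes = 10 + 9 + 0 + 4 + 1 + 3 + 3 + 3 + 3 + 4 + 6 = 46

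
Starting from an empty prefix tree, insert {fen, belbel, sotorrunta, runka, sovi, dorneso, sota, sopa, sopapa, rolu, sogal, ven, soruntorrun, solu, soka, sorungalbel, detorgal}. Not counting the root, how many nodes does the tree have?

73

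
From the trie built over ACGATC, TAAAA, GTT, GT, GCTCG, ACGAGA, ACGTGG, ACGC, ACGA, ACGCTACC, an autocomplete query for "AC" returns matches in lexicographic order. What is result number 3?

ACGATC

Words with prefix "AC", in lexicographic order: "ACGA", "ACGAGA", "ACGATC", "ACGC", "ACGCTACC", "ACGTGG"
The 3rd is ACGATC.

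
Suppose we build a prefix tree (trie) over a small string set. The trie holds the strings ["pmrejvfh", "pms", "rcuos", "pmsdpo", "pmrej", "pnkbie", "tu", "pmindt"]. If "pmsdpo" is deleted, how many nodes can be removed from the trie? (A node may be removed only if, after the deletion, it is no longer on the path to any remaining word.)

3

A node on "pmsdpo"'s path can go only if nothing else ends at it or branches off below it.
The suffix "dpo" (3 nodes) is used only by "pmsdpo"; "pms" is itself a stored word, so pruning stops there.
Nodes removed: 3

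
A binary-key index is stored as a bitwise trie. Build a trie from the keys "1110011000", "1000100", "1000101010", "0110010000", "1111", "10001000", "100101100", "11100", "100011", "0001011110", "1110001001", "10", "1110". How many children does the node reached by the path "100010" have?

2

Follow the path "100010" to its node, then look at its outgoing edges.
Characters that immediately follow "100010" among the stored strings: {0, 1}.
That node has 2 child edges.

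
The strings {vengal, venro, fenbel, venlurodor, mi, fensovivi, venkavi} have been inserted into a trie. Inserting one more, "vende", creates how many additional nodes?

2

Walking "vende" from the root, the first 3 characters ("ven") follow existing edges; "d" is the first miss.
New nodes needed: |"vende"| − 3 = 5 − 3 = 2.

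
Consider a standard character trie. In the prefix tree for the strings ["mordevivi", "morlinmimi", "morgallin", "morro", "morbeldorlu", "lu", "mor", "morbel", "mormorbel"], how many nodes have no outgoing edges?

Leaves are exactly the stored words that no other stored word extends.
Those words: "lu", "morbeldorlu", "mordevivi", "morgallin", "morlinmimi", "mormorbel", "morro"
Leaf count: 7

7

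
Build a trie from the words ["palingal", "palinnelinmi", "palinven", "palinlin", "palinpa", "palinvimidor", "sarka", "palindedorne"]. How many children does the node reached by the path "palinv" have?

2

Follow the path "palinv" to its node, then look at its outgoing edges.
Distinct next characters after "palinv": e, i.
That node has 2 child edges.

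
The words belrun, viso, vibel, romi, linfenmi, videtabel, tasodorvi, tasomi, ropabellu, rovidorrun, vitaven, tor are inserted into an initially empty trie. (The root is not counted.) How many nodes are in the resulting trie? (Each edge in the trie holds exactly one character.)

65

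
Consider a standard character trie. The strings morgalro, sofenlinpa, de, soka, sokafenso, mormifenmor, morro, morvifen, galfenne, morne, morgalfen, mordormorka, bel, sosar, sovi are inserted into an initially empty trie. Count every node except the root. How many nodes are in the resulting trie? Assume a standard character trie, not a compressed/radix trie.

71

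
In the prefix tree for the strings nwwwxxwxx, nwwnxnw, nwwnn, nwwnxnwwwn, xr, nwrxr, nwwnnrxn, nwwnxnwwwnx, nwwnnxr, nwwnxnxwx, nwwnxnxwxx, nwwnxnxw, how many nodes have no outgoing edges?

A leaf is a node with no children — equivalently, the end of a word that is not a proper prefix of any other stored word.
Those words: "nwrxr", "nwwnnrxn", "nwwnnxr", "nwwnxnwwwnx", "nwwnxnxwxx", "nwwwxxwxx", "xr"
Leaf count: 7

7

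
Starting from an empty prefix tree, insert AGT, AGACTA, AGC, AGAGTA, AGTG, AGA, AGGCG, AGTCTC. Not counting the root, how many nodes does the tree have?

Trie structure (* marks end of a word):
(root)
└─ A
   └─ G
      ├─ A *
      │  ├─ C
      │  │  └─ T
      │  │     └─ A *
      │  └─ G
      │     └─ T
      │        └─ A *
      ├─ C *
      ├─ G
      │  └─ C
      │     └─ G *
      └─ T *
         ├─ C
         │  └─ T
         │     └─ C *
         └─ G *
Counting every labelled node above: 18.

18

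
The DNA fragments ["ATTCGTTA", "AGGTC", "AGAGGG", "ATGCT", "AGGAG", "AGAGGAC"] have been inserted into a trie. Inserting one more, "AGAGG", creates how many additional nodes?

0

"AGAGG" is already a full path in the trie; only an end-marker is added.
No new nodes are needed: 0.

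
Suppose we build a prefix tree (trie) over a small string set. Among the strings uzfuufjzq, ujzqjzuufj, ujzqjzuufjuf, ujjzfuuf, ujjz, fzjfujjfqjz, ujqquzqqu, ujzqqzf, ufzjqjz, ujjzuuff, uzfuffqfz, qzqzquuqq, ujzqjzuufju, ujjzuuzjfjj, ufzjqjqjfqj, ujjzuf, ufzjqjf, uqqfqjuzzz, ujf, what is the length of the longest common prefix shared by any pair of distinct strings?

11

Look for the deepest trie node that still has at least two words in its subtree.
"ujzqjzuufju" and "ujzqjzuufjuf" agree on "ujzqjzuufju" (11 characters) before diverging; nothing deeper is shared.
Longest shared-prefix length: 11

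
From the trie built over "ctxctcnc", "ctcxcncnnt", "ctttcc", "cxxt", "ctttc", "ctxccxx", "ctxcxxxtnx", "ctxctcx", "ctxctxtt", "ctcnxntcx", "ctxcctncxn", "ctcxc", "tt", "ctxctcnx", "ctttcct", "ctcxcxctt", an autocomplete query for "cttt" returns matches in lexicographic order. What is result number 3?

ctttcct

Words with prefix "cttt", in lexicographic order: "ctttc", "ctttcc", "ctttcct"
Position 3: ctttcct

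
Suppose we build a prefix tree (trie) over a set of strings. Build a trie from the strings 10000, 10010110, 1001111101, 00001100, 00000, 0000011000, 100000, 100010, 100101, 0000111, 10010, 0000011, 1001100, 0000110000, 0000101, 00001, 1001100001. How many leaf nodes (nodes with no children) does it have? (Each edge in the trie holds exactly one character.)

9

Leaves are exactly the stored words that no other stored word extends.
Those words: "0000011000", "0000101", "0000110000", "0000111", "100000", "100010", "10010110", "1001100001", "1001111101"
Leaf count: 9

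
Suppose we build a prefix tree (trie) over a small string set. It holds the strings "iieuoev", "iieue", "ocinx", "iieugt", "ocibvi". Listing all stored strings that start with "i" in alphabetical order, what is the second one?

iieugt

DFS of the "i" subtree visits, in order: "iieue", "iieugt", "iieuoev"
Position 2: iieugt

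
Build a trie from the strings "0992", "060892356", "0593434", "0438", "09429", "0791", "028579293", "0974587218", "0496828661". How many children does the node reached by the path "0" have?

6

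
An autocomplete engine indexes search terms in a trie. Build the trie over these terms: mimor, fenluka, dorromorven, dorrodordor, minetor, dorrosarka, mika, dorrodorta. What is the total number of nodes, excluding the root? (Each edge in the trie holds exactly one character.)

Count nodes per top-level branch (shared prefixes stored once):
  'd'-branch (dorrodordor, dorrodorta, dorromorven, dorrosarka): 24 nodes
  'f'-branch (fenluka): 7 nodes
  'm'-branch (mika, mimor, minetor): 12 nodes
Sum: 43

43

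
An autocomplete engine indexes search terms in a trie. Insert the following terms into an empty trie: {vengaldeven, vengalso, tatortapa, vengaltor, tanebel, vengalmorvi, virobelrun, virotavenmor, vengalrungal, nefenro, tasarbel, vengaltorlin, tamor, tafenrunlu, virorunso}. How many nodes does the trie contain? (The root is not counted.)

Insert word by word; a character creates a node only if that edge doesn't already exist:
  "vengaldeven" → 11 new (v, e, n, g, a, l, d, e, v, e, n)
  "vengalso" → prefix "vengal" already present; 2 new (s, o)
  "tatortapa" → 9 new (t, a, t, o, r, t, a, p, a)
  "vengaltor" → prefix "vengal" already present; 3 new (t, o, r)
  "tanebel" → prefix "ta" already present; 5 new (n, e, b, e, l)
  "vengalmorvi" → prefix "vengal" already present; 5 new (m, o, r, v, i)
  "virobelrun" → prefix "v" already present; 9 new (i, r, o, b, e, l, r, u, n)
  "virotavenmor" → prefix "viro" already present; 8 new (t, a, v, e, n, m, o, r)
  "vengalrungal" → prefix "vengal" already present; 6 new (r, u, n, g, a, l)
  "nefenro" → 7 new (n, e, f, e, n, r, o)
  "tasarbel" → prefix "ta" already present; 6 new (s, a, r, b, e, l)
  "vengaltorlin" → prefix "vengaltor" already present; 3 new (l, i, n)
  "tamor" → prefix "ta" already present; 3 new (m, o, r)
  "tafenrunlu" → prefix "ta" already present; 8 new (f, e, n, r, u, n, l, u)
  "virorunso" → prefix "viro" already present; 5 new (r, u, n, s, o)
Total nodes = 11 + 2 + 9 + 3 + 5 + 5 + 9 + 8 + 6 + 7 + 6 + 3 + 3 + 8 + 5 = 90

90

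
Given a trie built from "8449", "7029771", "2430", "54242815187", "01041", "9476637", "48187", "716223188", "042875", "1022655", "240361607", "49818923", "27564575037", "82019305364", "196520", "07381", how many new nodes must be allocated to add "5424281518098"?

"5424281518" is already a path in the trie; the remaining "098" must be added.
So 13 − 10 = 3 new nodes.

3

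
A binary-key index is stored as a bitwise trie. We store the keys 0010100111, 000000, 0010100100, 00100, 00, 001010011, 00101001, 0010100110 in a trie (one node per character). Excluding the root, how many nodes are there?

Count nodes per top-level branch (shared prefixes stored once):
  '0'-branch (00, 000000, 00100, 00101001, 0010100100, 001010011, 0010100110, 0010100111): 18 nodes
Sum: 18

18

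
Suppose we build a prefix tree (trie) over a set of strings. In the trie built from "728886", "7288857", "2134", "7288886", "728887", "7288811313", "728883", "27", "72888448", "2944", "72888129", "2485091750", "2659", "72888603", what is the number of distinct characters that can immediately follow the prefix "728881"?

2

The children of the "728881" node are the distinct next characters among strings starting with "728881".
Characters that immediately follow "728881" among the stored strings: {1, 2}.
That node has 2 child edges.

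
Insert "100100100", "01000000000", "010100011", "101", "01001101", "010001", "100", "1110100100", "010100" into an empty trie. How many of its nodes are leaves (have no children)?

7

A leaf is a node with no children — equivalently, the end of a word that is not a proper prefix of any other stored word.
Those words: "01000000000", "010001", "01001101", "010100011", "100100100", "101", "1110100100"
Leaf count: 7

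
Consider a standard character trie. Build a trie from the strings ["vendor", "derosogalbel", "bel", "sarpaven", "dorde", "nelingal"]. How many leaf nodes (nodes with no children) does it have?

6

Leaves are exactly the stored words that no other stored word extends.
Those words: "bel", "derosogalbel", "dorde", "nelingal", "sarpaven", "vendor"
Leaf count: 6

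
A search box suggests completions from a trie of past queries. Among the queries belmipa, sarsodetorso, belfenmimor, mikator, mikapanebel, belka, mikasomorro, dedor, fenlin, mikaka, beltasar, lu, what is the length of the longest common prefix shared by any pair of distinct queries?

Look for the deepest trie node that still has at least two words in its subtree.
"mikaka" and "mikapanebel" agree on "mika" (4 characters) before diverging; nothing deeper is shared.
Longest shared-prefix length: 4

4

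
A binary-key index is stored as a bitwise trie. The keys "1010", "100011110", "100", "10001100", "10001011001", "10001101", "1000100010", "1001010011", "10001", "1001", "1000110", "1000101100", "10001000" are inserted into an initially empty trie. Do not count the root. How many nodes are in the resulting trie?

31

Insert word by word; a character creates a node only if that edge doesn't already exist:
  "1010" → 4 new (1, 0, 1, 0)
  "100011110" → prefix "10" already present; 7 new (0, 0, 1, 1, 1, 1, 0)
  "100" → prefix "100" already present; 0 new (none)
  "10001100" → prefix "100011" already present; 2 new (0, 0)
  "10001011001" → prefix "10001" already present; 6 new (0, 1, 1, 0, 0, 1)
  "10001101" → prefix "1000110" already present; 1 new (1)
  "1000100010" → prefix "100010" already present; 4 new (0, 0, 1, 0)
  "1001010011" → prefix "100" already present; 7 new (1, 0, 1, 0, 0, 1, 1)
  "10001" → prefix "10001" already present; 0 new (none)
  "1001" → prefix "1001" already present; 0 new (none)
  "1000110" → prefix "1000110" already present; 0 new (none)
  "1000101100" → prefix "1000101100" already present; 0 new (none)
  "10001000" → prefix "10001000" already present; 0 new (none)
Total nodes = 4 + 7 + 0 + 2 + 6 + 1 + 4 + 7 + 0 + 0 + 0 + 0 + 0 = 31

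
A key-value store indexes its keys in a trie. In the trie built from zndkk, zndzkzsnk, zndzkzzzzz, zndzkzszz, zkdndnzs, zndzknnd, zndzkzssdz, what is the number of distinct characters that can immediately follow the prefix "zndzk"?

2

Walk "zndzk" from the root, arriving at one node.
Characters that immediately follow "zndzk" among the stored strings: {n, z}.
That node has 2 child edges.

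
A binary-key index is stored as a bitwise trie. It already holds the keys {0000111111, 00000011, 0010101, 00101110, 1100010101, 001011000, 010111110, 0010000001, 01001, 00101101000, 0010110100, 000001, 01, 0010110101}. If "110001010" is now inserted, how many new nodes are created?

0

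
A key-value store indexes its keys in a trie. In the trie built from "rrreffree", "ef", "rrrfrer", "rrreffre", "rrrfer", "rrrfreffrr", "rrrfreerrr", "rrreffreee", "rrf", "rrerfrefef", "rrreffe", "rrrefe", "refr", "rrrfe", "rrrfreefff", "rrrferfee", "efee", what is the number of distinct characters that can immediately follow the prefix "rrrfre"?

3

Walk "rrrfre" from the root, arriving at one node.
Characters that immediately follow "rrrfre" among the stored strings: {e, f, r}.
That node has 3 child edges.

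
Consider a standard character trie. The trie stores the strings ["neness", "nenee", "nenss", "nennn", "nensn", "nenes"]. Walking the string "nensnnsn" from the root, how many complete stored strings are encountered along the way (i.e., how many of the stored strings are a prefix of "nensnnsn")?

1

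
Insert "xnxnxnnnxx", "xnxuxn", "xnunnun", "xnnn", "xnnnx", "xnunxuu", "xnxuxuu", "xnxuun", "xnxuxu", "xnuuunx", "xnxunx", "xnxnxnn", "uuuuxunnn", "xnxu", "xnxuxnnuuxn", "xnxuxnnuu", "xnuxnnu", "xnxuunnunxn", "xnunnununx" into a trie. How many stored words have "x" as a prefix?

18

Filter for entries beginning with "x":
Matches: "xnnn", "xnnnx", "xnunnun", "xnunnununx", "xnunxuu", "xnuuunx", "xnuxnnu", "xnxnxnn", "xnxnxnnnxx", "xnxu", "xnxunx", "xnxuun", "xnxuunnunxn", "xnxuxn", "xnxuxnnuu", "xnxuxnnuuxn", "xnxuxu", "xnxuxuu"
Count: 18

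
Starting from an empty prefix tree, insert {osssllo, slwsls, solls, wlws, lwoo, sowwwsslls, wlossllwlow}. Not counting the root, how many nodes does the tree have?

Insert word by word; a character creates a node only if that edge doesn't already exist:
  "osssllo" → 7 new (o, s, s, s, l, l, o)
  "slwsls" → 6 new (s, l, w, s, l, s)
  "solls" → prefix "s" already present; 4 new (o, l, l, s)
  "wlws" → 4 new (w, l, w, s)
  "lwoo" → 4 new (l, w, o, o)
  "sowwwsslls" → prefix "so" already present; 8 new (w, w, w, s, s, l, l, s)
  "wlossllwlow" → prefix "wl" already present; 9 new (o, s, s, l, l, w, l, o, w)
Total nodes = 7 + 6 + 4 + 4 + 4 + 8 + 9 = 42

42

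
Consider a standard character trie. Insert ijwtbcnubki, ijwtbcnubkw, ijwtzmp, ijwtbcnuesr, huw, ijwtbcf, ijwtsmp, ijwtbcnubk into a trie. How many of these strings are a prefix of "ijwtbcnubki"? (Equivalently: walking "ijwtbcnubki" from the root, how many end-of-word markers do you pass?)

2

Traverse "ijwtbcnubki" character by character; count nodes along the way that are marked as word ends.
Prefixes of the query that are stored words: "ijwtbcnubk", "ijwtbcnubki"
Count: 2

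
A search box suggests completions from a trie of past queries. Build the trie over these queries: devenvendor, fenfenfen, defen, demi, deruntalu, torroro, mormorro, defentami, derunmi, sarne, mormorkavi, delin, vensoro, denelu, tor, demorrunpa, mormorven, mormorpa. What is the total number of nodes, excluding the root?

88

Trace insertions, counting only characters that open a new branch:
  "devenvendor" → 11 new (d, e, v, e, n, v, e, n, d, o, r)
  "fenfenfen" → 9 new (f, e, n, f, e, n, f, e, n)
  "defen" → prefix "de" already present; 3 new (f, e, n)
  "demi" → prefix "de" already present; 2 new (m, i)
  "deruntalu" → prefix "de" already present; 7 new (r, u, n, t, a, l, u)
  "torroro" → 7 new (t, o, r, r, o, r, o)
  "mormorro" → 8 new (m, o, r, m, o, r, r, o)
  "defentami" → prefix "defen" already present; 4 new (t, a, m, i)
  "derunmi" → prefix "derun" already present; 2 new (m, i)
  "sarne" → 5 new (s, a, r, n, e)
  "mormorkavi" → prefix "mormor" already present; 4 new (k, a, v, i)
  "delin" → prefix "de" already present; 3 new (l, i, n)
  "vensoro" → 7 new (v, e, n, s, o, r, o)
  "denelu" → prefix "de" already present; 4 new (n, e, l, u)
  "tor" → prefix "tor" already present; 0 new (none)
  "demorrunpa" → prefix "dem" already present; 7 new (o, r, r, u, n, p, a)
  "mormorven" → prefix "mormor" already present; 3 new (v, e, n)
  "mormorpa" → prefix "mormor" already present; 2 new (p, a)
Total nodes = 11 + 9 + 3 + 2 + 7 + 7 + 8 + 4 + 2 + 5 + 4 + 3 + 7 + 4 + 0 + 7 + 3 + 2 = 88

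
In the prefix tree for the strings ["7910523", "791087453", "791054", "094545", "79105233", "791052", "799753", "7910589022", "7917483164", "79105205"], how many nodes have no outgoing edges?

8

A leaf is a node with no children — equivalently, the end of a word that is not a proper prefix of any other stored word.
Those words: "094545", "79105205", "79105233", "791054", "7910589022", "791087453", "7917483164", "799753"
Leaf count: 8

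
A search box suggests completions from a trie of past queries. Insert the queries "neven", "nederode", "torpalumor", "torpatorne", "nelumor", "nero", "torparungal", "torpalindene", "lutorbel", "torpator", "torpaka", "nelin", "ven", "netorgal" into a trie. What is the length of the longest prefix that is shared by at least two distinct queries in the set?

8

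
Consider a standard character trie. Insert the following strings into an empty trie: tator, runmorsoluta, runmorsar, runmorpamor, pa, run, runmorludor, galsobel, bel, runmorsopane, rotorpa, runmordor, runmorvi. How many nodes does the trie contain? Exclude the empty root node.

Count nodes per top-level branch (shared prefixes stored once):
  'b'-branch (bel): 3 nodes
  'g'-branch (galsobel): 8 nodes
  'p'-branch (pa): 2 nodes
  'r'-branch (rotorpa, run, runmordor, runmorludor, runmorpamor, runmorsar, runmorsoluta, runmorsopane, runmorvi): 39 nodes
  't'-branch (tator): 5 nodes
Sum: 57

57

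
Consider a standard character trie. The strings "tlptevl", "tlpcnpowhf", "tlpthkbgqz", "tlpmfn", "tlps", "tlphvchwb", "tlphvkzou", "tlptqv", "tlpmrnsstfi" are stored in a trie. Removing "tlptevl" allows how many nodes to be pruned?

3

A node on "tlptevl"'s path can go only if nothing else ends at it or branches off below it.
The suffix "evl" (3 nodes) is used only by "tlptevl"; the node for "tlpt" still has the child "h", so pruning stops there.
Nodes removed: 3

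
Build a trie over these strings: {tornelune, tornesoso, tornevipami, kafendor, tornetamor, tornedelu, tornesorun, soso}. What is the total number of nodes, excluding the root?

Count nodes per top-level branch (shared prefixes stored once):
  'k'-branch (kafendor): 8 nodes
  's'-branch (soso): 4 nodes
  't'-branch (tornedelu, tornelune, tornesorun, tornesoso, tornetamor, tornevipami): 31 nodes
Sum: 43

43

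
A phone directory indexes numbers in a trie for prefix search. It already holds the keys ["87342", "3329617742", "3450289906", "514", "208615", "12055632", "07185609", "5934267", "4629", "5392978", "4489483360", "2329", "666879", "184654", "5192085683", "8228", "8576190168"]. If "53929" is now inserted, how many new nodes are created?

0

Every character of "53929" already lies on an existing path (it is a prefix of some stored word).
No new nodes are needed: 0.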